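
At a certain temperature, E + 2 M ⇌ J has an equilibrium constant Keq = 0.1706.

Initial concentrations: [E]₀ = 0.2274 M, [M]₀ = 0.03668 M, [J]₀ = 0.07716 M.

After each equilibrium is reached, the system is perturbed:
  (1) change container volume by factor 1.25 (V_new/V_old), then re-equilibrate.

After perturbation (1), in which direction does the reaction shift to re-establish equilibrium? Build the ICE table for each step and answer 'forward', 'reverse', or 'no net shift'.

Direction: reverse

Q₀ = 252.2 vs Keq = 0.1706 ⇒ Q>K, reverse
Step 1:
                  E         M         J
  I          0.2274   0.03668   0.07716
  C         0.07535    0.1507  -0.07535
  E          0.3027    0.1874  0.001813
  solve Keq expr → x = -0.07535; check Q = 0.1706
Then change container volume by factor 1.25 (V_new/V_old).
Step 2:
                  E         M         J
  I          0.2422    0.1499  0.001451
  C       5.0764e-04  0.001015 -5.0764e-04
  E          0.2427    0.1509 9.4301e-04
  solve Keq expr → x = -5.0764e-04; check Q = 0.1706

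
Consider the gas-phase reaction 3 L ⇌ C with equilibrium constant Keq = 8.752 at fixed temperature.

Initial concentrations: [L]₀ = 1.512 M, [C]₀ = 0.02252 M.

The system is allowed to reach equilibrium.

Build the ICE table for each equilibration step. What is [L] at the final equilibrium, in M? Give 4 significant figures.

Q₀ = 0.006515 vs Keq = 8.752 ⇒ Q<K, forward
Step 1:
                  L         C
  I           1.512   0.02252
  C          -1.152    0.3842
  E          0.3595    0.4067
  solve Keq expr → x = 0.3842; check Q = 8.752

[L]_eq = 0.3595 M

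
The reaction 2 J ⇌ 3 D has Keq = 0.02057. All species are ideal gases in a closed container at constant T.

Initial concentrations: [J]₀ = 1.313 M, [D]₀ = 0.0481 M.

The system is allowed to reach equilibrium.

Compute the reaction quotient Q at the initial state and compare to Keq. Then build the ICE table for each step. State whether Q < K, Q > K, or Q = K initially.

Q₀ = 6.4551e-05 vs Keq = 0.02057 ⇒ Q<K, forward
Step 1:
                    J           D
  init          1.313      0.0481
  Δ           -0.1679      0.2518
  eq            1.145      0.2999
  solve Keq expr → x = 0.08393; check Q = 0.02057

Q₀ = 6.4551e-05; Q < K (proceeds forward)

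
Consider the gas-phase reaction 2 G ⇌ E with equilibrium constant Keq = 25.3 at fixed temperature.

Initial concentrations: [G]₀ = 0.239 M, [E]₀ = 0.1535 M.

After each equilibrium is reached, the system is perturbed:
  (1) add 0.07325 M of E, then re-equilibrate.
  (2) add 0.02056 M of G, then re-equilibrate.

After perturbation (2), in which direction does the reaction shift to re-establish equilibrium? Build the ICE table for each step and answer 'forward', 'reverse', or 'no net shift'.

Q₀ = 2.687 vs Keq = 25.3 ⇒ Q<K, forward
Step 1:
                    G           E
  Initial       0.239      0.1535
  Change      -0.1445     0.07227
  Equil       0.09446      0.2258
  solve Keq expr → x = 0.07227; check Q = 25.3
Then add 0.07325 M of E.
Step 2:
                    G           E
  Initial     0.09446       0.299
  Change      0.01306   -0.006528
  Equil        0.1075      0.2925
  solve Keq expr → x = -0.006528; check Q = 25.3
Then add 0.02056 M of G.
Step 3:
                    G           E
  Initial      0.1281      0.2925
  Change     -0.01884    0.009421
  Equil        0.1092      0.3019
  solve Keq expr → x = 0.009421; check Q = 25.3

Direction: forward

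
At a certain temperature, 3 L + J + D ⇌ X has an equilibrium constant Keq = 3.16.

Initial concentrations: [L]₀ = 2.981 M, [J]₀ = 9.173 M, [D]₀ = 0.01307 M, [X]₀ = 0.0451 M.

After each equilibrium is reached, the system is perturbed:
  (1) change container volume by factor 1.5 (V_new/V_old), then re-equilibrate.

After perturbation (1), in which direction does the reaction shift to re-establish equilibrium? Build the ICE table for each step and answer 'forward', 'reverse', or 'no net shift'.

Q₀ = 0.0142 vs Keq = 3.16 ⇒ Q<K, forward
Step 1:
                  L         J         D         X
  I           2.981     9.173   0.01307    0.0451
  C        -0.03897  -0.01299  -0.01299   0.01299
  E           2.942      9.16 7.8811e-05   0.05809
  solve Keq expr → x = 0.01299; check Q = 3.16
Then change container volume by factor 1.5 (V_new/V_old).
Step 2:
                  L         J         D         X
  I           1.961     6.107 5.2541e-05   0.03873
  C       6.3518e-04 2.1173e-04 2.1173e-04 -2.1173e-04
  E           1.962     6.107 2.6427e-04   0.03852
  solve Keq expr → x = -2.1173e-04; check Q = 3.16

Direction: reverse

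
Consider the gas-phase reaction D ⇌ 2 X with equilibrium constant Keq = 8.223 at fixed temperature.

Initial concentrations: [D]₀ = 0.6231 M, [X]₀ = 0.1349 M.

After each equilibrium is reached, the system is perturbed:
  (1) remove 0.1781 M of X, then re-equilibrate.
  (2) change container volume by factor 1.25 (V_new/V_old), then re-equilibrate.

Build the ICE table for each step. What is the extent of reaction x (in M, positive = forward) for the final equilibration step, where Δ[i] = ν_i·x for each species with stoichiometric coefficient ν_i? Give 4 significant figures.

x = 0.0133 M

Q₀ = 0.02921 vs Keq = 8.223 ⇒ Q<K, forward
Step 1:
                  D         X
  I          0.6231    0.1349
  C         -0.4782    0.9565
  E          0.1449     1.091
  solve Keq expr → x = 0.4782; check Q = 8.223
Then remove 0.1781 M of X.
Step 2:
                  D         X
  I          0.1449    0.9133
  C        -0.02976   0.05953
  E          0.1151    0.9728
  solve Keq expr → x = 0.02976; check Q = 8.223
Then change container volume by factor 1.25 (V_new/V_old).
Step 3:
                  D         X
  I         0.09207    0.7783
  C         -0.0133   0.02659
  E         0.07878    0.8048
  solve Keq expr → x = 0.0133; check Q = 8.223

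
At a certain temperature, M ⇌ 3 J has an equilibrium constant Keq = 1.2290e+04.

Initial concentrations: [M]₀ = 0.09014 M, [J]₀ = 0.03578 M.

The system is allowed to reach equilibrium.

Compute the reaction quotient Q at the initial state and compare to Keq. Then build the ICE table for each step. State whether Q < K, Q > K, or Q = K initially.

Q₀ = 5.0816e-04; Q < K (proceeds forward)

Q₀ = 5.0816e-04 vs Keq = 1.2290e+04 ⇒ Q<K, forward
Step 1:
                   M          J
  I          0.09014    0.03578
  C         -0.09014     0.2704
  E       2.3358e-06     0.3062
  solve Keq expr → x = 0.09014; check Q = 1.2290e+04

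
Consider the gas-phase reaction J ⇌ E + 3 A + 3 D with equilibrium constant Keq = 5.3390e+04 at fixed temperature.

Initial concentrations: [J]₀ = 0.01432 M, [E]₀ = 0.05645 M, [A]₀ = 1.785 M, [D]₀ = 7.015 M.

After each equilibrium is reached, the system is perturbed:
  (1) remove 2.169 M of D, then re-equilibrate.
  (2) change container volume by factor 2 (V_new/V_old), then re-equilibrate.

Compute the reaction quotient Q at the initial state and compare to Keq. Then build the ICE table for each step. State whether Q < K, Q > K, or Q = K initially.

Q₀ = 7740 vs Keq = 5.3390e+04 ⇒ Q<K, forward
Step 1:
                  J         E         A         D
  init      0.01432   0.05645     1.785     7.015
  Δ        -0.01163   0.01163   0.03488   0.03488
  eq       0.002693   0.06808      1.82      7.05
  solve Keq expr → x = 0.01163; check Q = 5.3390e+04
Then remove 2.169 M of D.
Step 2:
                  J         E         A         D
  init     0.002693   0.06808      1.82     4.881
  Δ       -0.001765  0.001765  0.005295  0.005295
  eq      9.2785e-04   0.06984     1.825     4.886
  solve Keq expr → x = 0.001765; check Q = 5.3390e+04
Then change container volume by factor 2 (V_new/V_old).
Step 3:
                  J         E         A         D
  init    4.6393e-04   0.03492    0.9126     2.443
  Δ       -4.5654e-04 4.5654e-04   0.00137   0.00137
  eq      7.3892e-06   0.03538     0.914     2.444
  solve Keq expr → x = 4.5654e-04; check Q = 5.3390e+04

Q₀ = 7740; Q < K (proceeds forward)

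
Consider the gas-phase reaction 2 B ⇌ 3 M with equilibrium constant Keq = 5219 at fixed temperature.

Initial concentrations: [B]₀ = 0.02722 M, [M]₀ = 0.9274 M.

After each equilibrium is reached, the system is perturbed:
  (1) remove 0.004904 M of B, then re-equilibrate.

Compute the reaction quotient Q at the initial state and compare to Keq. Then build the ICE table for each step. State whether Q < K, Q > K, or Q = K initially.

Q₀ = 1077; Q < K (proceeds forward)

Q₀ = 1077 vs Keq = 5219 ⇒ Q<K, forward
Step 1:
                   B          M
  init       0.02722     0.9274
  Δ         -0.01442    0.02163
  eq          0.0128      0.949
  solve Keq expr → x = 0.007211; check Q = 5219
Then remove 0.004904 M of B.
Step 2:
                   B          M
  init      0.007894      0.949
  Δ          0.00476   -0.00714
  eq         0.01265     0.9419
  solve Keq expr → x = -0.00238; check Q = 5219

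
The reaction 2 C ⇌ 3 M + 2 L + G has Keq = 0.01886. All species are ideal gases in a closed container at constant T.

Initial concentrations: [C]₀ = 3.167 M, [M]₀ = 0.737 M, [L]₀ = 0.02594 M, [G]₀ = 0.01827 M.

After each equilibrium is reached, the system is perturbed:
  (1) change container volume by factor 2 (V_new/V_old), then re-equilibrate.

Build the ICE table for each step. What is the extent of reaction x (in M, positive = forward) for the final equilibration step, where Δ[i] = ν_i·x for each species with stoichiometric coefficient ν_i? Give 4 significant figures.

x = 0.08271 M

Q₀ = 4.9066e-07 vs Keq = 0.01886 ⇒ Q<K, forward
Step 1:
                  C         M         L         G
  init        3.167     0.737   0.02594   0.01827
  Δ         -0.4395    0.6592    0.4395    0.2197
  eq          2.728     1.396    0.4654     0.238
  solve Keq expr → x = 0.2197; check Q = 0.01886
Then change container volume by factor 2 (V_new/V_old).
Step 2:
                  C         M         L         G
  init        1.364    0.6981    0.2327     0.119
  Δ         -0.1654    0.2481    0.1654   0.08271
  eq          1.198    0.9462    0.3981    0.2017
  solve Keq expr → x = 0.08271; check Q = 0.01886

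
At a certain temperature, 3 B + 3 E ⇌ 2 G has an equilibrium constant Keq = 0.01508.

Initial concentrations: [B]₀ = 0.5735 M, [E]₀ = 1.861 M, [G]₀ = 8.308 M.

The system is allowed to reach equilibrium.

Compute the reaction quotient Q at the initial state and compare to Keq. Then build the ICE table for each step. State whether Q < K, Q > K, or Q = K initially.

Q₀ = 56.77 vs Keq = 0.01508 ⇒ Q>K, reverse
Step 1:
                   B          E          G
  I           0.5735      1.861      8.308
  C            2.606      2.606     -1.737
  E            3.179      4.467      6.571
  solve Keq expr → x = -0.8685; check Q = 0.01508

Q₀ = 56.77; Q > K (proceeds reverse)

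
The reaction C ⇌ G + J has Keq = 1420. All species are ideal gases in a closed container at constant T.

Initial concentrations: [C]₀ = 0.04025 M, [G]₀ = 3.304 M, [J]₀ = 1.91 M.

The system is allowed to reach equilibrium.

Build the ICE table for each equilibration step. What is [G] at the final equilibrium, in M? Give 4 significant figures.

[G]_eq = 3.34 M

Q₀ = 156.8 vs Keq = 1420 ⇒ Q<K, forward
Step 1:
                   C          G          J
  Initial    0.04025      3.304       1.91
  Change    -0.03567    0.03567    0.03567
  Equil     0.004576       3.34      1.946
  solve Keq expr → x = 0.03567; check Q = 1420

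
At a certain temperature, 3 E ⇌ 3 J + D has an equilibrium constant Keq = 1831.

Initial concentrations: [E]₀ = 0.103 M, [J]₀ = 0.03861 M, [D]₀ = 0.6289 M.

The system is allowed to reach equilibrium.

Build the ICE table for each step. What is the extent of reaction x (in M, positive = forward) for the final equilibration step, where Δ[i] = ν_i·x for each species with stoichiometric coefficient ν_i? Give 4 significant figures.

x = 0.0312 M

Q₀ = 0.03313 vs Keq = 1831 ⇒ Q<K, forward
Step 1:
                  E         J         D
  init        0.103   0.03861    0.6289
  Δ        -0.09359   0.09359    0.0312
  eq       0.009409    0.1322    0.6601
  solve Keq expr → x = 0.0312; check Q = 1831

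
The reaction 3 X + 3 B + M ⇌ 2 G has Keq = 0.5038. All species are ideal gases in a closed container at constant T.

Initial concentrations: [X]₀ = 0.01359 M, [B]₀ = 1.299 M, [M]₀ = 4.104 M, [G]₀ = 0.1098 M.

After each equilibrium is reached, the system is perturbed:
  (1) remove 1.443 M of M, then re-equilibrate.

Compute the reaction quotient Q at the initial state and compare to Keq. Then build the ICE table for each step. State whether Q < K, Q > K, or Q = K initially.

Q₀ = 534; Q > K (proceeds reverse)

Q₀ = 534 vs Keq = 0.5038 ⇒ Q>K, reverse
Step 1:
                  X         B         M         G
  I         0.01359     1.299     4.104    0.1098
  C         0.07418   0.07418   0.02473  -0.04945
  E         0.08777     1.373     4.129   0.06035
  solve Keq expr → x = -0.02473; check Q = 0.5038
Then remove 1.443 M of M.
Step 2:
                  X         B         M         G
  I         0.08777     1.373     2.686   0.06035
  C        0.007393  0.007393  0.002464 -0.004928
  E         0.09516     1.381     2.688   0.05542
  solve Keq expr → x = -0.002464; check Q = 0.5038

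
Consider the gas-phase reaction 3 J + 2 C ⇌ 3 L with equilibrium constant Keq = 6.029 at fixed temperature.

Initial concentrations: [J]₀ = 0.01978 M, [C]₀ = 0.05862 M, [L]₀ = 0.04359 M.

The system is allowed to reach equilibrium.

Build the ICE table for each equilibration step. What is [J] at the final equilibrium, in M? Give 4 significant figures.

[J]_eq = 0.04765 M

Q₀ = 3115 vs Keq = 6.029 ⇒ Q>K, reverse
Step 1:
                    J           C           L
  init        0.01978     0.05862     0.04359
  Δ           0.02787     0.01858    -0.02787
  eq          0.04765      0.0772     0.01572
  solve Keq expr → x = -0.009289; check Q = 6.029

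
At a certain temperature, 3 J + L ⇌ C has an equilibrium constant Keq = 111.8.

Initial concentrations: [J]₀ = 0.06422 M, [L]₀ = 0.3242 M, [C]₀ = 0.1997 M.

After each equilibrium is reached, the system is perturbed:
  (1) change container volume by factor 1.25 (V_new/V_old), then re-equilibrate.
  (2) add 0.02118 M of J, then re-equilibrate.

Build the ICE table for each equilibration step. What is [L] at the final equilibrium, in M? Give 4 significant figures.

[L]_eq = 0.2883 M

Q₀ = 2326 vs Keq = 111.8 ⇒ Q>K, reverse
Step 1:
                    J           L           C
  I           0.06422      0.3242      0.1997
  C           0.09709     0.03236    -0.03236
  E            0.1613      0.3566      0.1673
  solve Keq expr → x = -0.03236; check Q = 111.8
Then change container volume by factor 1.25 (V_new/V_old).
Step 2:
                    J           L           C
  I            0.1291      0.2853      0.1339
  C           0.02695    0.008983   -0.008983
  E             0.156      0.2942      0.1249
  solve Keq expr → x = -0.008983; check Q = 111.8
Then add 0.02118 M of J.
Step 3:
                    J           L           C
  I            0.1772      0.2942      0.1249
  C          -0.01769   -0.005897    0.005897
  E            0.1595      0.2883      0.1308
  solve Keq expr → x = 0.005897; check Q = 111.8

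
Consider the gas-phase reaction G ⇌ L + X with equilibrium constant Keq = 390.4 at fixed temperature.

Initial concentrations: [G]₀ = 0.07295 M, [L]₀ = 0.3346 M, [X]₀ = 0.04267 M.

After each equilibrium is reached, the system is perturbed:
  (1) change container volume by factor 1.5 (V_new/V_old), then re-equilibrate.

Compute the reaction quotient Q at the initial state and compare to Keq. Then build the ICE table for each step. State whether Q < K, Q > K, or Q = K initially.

Q₀ = 0.1957 vs Keq = 390.4 ⇒ Q<K, forward
Step 1:
                    G           L           X
  I           0.07295      0.3346     0.04267
  C          -0.07283     0.07283     0.07283
  E        1.2054e-04      0.4074      0.1155
  solve Keq expr → x = 0.07283; check Q = 390.4
Then change container volume by factor 1.5 (V_new/V_old).
Step 2:
                    G           L           X
  I        8.0358e-05      0.2716       0.077
  C       -2.6762e-05  2.6762e-05  2.6762e-05
  E        5.3596e-05      0.2716     0.07703
  solve Keq expr → x = 2.6762e-05; check Q = 390.4

Q₀ = 0.1957; Q < K (proceeds forward)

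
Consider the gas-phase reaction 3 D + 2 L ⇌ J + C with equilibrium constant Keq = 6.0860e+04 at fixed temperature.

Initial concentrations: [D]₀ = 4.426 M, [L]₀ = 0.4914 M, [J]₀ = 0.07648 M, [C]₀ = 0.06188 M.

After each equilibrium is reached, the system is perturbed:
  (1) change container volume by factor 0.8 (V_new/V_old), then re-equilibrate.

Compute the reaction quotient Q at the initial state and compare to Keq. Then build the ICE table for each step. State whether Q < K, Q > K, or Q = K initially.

Q₀ = 2.2604e-04; Q < K (proceeds forward)

Q₀ = 2.2604e-04 vs Keq = 6.0860e+04 ⇒ Q<K, forward
Step 1:
                  D         L         J         C
  init        4.426    0.4914   0.07648   0.06188
  Δ         -0.7368   -0.4912    0.2456    0.2456
  eq          3.689 1.8003e-04    0.3221    0.3075
  solve Keq expr → x = 0.2456; check Q = 6.0860e+04
Then change container volume by factor 0.8 (V_new/V_old).
Step 2:
                  D         L         J         C
  init        4.611 2.2504e-04    0.4026    0.3844
  Δ       -9.5994e-05 -6.3996e-05 3.1998e-05 3.1998e-05
  eq          4.611 1.6104e-04    0.4026    0.3844
  solve Keq expr → x = 3.1998e-05; check Q = 6.0860e+04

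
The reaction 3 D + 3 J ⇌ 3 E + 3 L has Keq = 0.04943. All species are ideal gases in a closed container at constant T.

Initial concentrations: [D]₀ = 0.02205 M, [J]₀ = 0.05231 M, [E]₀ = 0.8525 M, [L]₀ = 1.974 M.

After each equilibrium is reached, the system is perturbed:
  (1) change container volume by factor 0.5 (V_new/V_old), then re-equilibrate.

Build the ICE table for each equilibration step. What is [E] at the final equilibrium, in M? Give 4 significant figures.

[E]_eq = 0.3101 M

Q₀ = 3.1056e+09 vs Keq = 0.04943 ⇒ Q>K, reverse
Step 1:
                  D         J         E         L
  I         0.02205   0.05231    0.8525     1.974
  C          0.6974    0.6974   -0.6974   -0.6974
  E          0.7195    0.7497    0.1551     1.277
  solve Keq expr → x = -0.2325; check Q = 0.04943
Then change container volume by factor 0.5 (V_new/V_old).
Step 2:
                  D         J         E         L
  I           1.439     1.499    0.3101     2.553
  C               0         0         0         0
  E           1.439     1.499    0.3101     2.553
  solve Keq expr → x = 0; check Q = 0.04943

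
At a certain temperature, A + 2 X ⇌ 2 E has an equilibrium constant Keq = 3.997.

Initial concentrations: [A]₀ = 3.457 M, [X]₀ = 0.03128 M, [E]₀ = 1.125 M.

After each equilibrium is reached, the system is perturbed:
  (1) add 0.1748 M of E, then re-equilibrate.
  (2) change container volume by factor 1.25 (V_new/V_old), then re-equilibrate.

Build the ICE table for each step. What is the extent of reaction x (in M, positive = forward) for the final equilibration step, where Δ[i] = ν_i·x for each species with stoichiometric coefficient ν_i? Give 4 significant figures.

x = -0.009979 M

Q₀ = 374.2 vs Keq = 3.997 ⇒ Q>K, reverse
Step 1:
                   A          X          E
  Initial      3.457    0.03128      1.125
  Change      0.1055     0.2109    -0.2109
  Equil        3.562     0.2422     0.9141
  solve Keq expr → x = -0.1055; check Q = 3.997
Then add 0.1748 M of E.
Step 2:
                   A          X          E
  Initial      3.562     0.2422      1.089
  Change     0.01803    0.03606   -0.03606
  Equil        3.581     0.2783      1.053
  solve Keq expr → x = -0.01803; check Q = 3.997
Then change container volume by factor 1.25 (V_new/V_old).
Step 3:
                   A          X          E
  Initial      2.864     0.2226     0.8422
  Change    0.009979    0.01996   -0.01996
  Equil        2.874     0.2426     0.8223
  solve Keq expr → x = -0.009979; check Q = 3.997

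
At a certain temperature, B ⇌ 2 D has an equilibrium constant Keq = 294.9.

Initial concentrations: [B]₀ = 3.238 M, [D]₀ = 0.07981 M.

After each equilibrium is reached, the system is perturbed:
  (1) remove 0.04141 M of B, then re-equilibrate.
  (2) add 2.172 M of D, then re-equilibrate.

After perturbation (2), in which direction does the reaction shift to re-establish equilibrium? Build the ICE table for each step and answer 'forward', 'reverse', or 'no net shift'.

Direction: reverse

Q₀ = 0.001967 vs Keq = 294.9 ⇒ Q<K, forward
Step 1:
                   B          D
  Initial      3.238    0.07981
  Change      -3.104      6.208
  Equil       0.1341      6.288
  solve Keq expr → x = 3.104; check Q = 294.9
Then remove 0.04141 M of B.
Step 2:
                   B          D
  Initial    0.09265      6.288
  Change     0.03817   -0.07635
  Equil       0.1308      6.211
  solve Keq expr → x = -0.03817; check Q = 294.9
Then add 2.172 M of D.
Step 3:
                   B          D
  Initial     0.1308      8.383
  Change     0.09663    -0.1933
  Equil       0.2275       8.19
  solve Keq expr → x = -0.09663; check Q = 294.9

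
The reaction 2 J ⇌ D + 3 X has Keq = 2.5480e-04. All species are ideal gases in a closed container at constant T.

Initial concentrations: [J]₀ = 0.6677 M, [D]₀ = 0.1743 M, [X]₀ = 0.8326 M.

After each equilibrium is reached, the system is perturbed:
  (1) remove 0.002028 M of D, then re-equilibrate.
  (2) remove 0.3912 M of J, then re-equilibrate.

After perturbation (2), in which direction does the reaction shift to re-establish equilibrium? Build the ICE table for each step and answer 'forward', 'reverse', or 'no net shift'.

Q₀ = 0.2257 vs Keq = 2.5480e-04 ⇒ Q>K, reverse
Step 1:
                  J         D         X
  Initial    0.6677    0.1743    0.8326
  Change     0.3345   -0.1672   -0.5017
  Equil       1.002  0.007064    0.3309
  solve Keq expr → x = -0.1672; check Q = 2.5480e-04
Then remove 0.002028 M of D.
Step 2:
                  J         D         X
  Initial     1.002  0.005036    0.3309
  Change  -0.003343  0.001671  0.005014
  Equil      0.9988  0.006707    0.3359
  solve Keq expr → x = 0.001671; check Q = 2.5480e-04
Then remove 0.3912 M of J.
Step 3:
                  J         D         X
  Initial    0.6076  0.006707    0.3359
  Change   0.007754 -0.003877  -0.01163
  Equil      0.6154   0.00283    0.3243
  solve Keq expr → x = -0.003877; check Q = 2.5480e-04

Direction: reverse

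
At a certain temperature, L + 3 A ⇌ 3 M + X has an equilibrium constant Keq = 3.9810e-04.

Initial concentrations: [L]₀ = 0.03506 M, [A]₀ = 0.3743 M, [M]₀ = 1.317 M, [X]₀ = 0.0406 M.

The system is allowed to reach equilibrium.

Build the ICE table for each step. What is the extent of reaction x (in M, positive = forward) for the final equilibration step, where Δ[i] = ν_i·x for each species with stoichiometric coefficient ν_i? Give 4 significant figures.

Q₀ = 50.44 vs Keq = 3.9810e-04 ⇒ Q>K, reverse
Step 1:
                  L         A         M         X
  I         0.03506    0.3743     1.317    0.0406
  C          0.0406    0.1218   -0.1218   -0.0406
  E         0.07566    0.4961     1.195 2.1538e-06
  solve Keq expr → x = -0.0406; check Q = 3.9810e-04

x = -0.0406 M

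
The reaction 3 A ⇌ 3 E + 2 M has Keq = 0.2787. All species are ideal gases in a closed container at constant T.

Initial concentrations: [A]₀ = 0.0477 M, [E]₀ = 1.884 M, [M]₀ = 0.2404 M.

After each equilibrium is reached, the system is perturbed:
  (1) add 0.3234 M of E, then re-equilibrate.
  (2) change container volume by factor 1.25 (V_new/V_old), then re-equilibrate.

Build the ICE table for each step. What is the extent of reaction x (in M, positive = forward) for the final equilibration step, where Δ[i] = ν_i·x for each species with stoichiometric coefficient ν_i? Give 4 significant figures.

Q₀ = 3561 vs Keq = 0.2787 ⇒ Q>K, reverse
Step 1:
                   A          E          M
  init        0.0477      1.884     0.2404
  Δ           0.2853    -0.2853    -0.1902
  eq           0.333      1.599    0.05019
  solve Keq expr → x = -0.0951; check Q = 0.2787
Then add 0.3234 M of E.
Step 2:
                   A          E          M
  init         0.333      1.922    0.05019
  Δ           0.0139    -0.0139  -0.009267
  eq          0.3469      1.908    0.04092
  solve Keq expr → x = -0.004633; check Q = 0.2787
Then change container volume by factor 1.25 (V_new/V_old).
Step 3:
                   A          E          M
  init        0.2775      1.527    0.03274
  Δ        -0.008857   0.008857   0.005905
  eq          0.2687      1.535    0.03864
  solve Keq expr → x = 0.002952; check Q = 0.2787

x = 0.002952 M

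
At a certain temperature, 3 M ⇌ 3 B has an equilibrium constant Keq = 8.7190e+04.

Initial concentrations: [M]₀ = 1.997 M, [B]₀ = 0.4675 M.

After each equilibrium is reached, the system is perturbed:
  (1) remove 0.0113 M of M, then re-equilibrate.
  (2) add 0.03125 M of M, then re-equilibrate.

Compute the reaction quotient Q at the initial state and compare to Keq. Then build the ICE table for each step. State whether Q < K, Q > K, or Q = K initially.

Q₀ = 0.01283 vs Keq = 8.7190e+04 ⇒ Q<K, forward
Step 1:
                  M         B
  Initial     1.997    0.4675
  Change     -1.943     1.943
  Equil     0.05435      2.41
  solve Keq expr → x = 0.6475; check Q = 8.7190e+04
Then remove 0.0113 M of M.
Step 2:
                  M         B
  Initial   0.04305      2.41
  Change    0.01105  -0.01105
  Equil      0.0541     2.399
  solve Keq expr → x = -0.003684; check Q = 8.7190e+04
Then add 0.03125 M of M.
Step 3:
                  M         B
  Initial   0.08535     2.399
  Change   -0.03056   0.03056
  Equil     0.05479      2.43
  solve Keq expr → x = 0.01019; check Q = 8.7190e+04

Q₀ = 0.01283; Q < K (proceeds forward)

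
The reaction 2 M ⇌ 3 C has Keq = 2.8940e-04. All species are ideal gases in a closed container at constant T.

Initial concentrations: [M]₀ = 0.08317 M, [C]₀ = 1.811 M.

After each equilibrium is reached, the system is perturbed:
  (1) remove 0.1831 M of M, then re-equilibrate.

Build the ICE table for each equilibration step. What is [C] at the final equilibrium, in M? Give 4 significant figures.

Q₀ = 858.7 vs Keq = 2.8940e-04 ⇒ Q>K, reverse
Step 1:
                    M           C
  init        0.08317       1.811
  Δ             1.156      -1.735
  eq             1.24     0.07633
  solve Keq expr → x = -0.5782; check Q = 2.8940e-04
Then remove 0.1831 M of M.
Step 2:
                    M           C
  init          1.057     0.07633
  Δ          0.004999   -0.007498
  eq            1.062     0.06883
  solve Keq expr → x = -0.002499; check Q = 2.8940e-04

[C]_eq = 0.06883 M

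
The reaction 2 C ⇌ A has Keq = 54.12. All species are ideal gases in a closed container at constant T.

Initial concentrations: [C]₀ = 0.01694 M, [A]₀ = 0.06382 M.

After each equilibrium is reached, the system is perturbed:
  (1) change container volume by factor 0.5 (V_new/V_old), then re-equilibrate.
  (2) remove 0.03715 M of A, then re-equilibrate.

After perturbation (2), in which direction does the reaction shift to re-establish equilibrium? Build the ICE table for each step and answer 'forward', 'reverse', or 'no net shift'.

Q₀ = 222.4 vs Keq = 54.12 ⇒ Q>K, reverse
Step 1:
                    C           A
  Initial     0.01694     0.06382
  Change      0.01528    -0.00764
  Equil       0.03222     0.05618
  solve Keq expr → x = -0.00764; check Q = 54.12
Then change container volume by factor 0.5 (V_new/V_old).
Step 2:
                    C           A
  Initial     0.06444      0.1124
  Change     -0.01717    0.008583
  Equil       0.04727      0.1209
  solve Keq expr → x = 0.008583; check Q = 54.12
Then remove 0.03715 M of A.
Step 3:
                    C           A
  Initial     0.04727     0.08379
  Change      -0.0071     0.00355
  Equil       0.04017     0.08734
  solve Keq expr → x = 0.00355; check Q = 54.12

Direction: forward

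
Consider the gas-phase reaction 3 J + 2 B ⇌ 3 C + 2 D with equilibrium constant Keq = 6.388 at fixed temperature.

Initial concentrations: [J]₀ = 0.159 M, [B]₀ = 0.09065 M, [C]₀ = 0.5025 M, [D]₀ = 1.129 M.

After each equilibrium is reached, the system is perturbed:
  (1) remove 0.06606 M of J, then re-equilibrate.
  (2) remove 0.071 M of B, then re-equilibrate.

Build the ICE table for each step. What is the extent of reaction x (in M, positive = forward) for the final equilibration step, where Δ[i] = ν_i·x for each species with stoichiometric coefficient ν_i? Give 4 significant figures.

Q₀ = 4896 vs Keq = 6.388 ⇒ Q>K, reverse
Step 1:
                  J         B         C         D
  I           0.159   0.09065    0.5025     1.129
  C          0.2241    0.1494   -0.2241   -0.1494
  E          0.3831    0.2401    0.2784    0.9796
  solve Keq expr → x = -0.07471; check Q = 6.388
Then remove 0.06606 M of J.
Step 2:
                  J         B         C         D
  I          0.3171    0.2401    0.2784    0.9796
  C         0.02092   0.01395  -0.02092  -0.01395
  E           0.338     0.254    0.2575    0.9656
  solve Keq expr → x = -0.006975; check Q = 6.388
Then remove 0.071 M of B.
Step 3:
                  J         B         C         D
  I           0.338     0.183    0.2575    0.9656
  C         0.02247   0.01498  -0.02247  -0.01498
  E          0.3605     0.198     0.235    0.9507
  solve Keq expr → x = -0.00749; check Q = 6.388

x = -0.00749 M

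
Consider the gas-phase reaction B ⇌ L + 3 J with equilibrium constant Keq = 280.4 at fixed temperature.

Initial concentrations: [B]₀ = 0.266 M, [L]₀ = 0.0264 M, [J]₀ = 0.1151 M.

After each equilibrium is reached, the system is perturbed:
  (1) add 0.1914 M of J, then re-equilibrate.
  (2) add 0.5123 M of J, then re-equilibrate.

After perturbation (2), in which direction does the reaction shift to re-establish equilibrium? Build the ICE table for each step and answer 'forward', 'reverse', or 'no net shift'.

Direction: reverse

Q₀ = 1.5134e-04 vs Keq = 280.4 ⇒ Q<K, forward
Step 1:
                  B         L         J
  I           0.266    0.0264    0.1151
  C         -0.2652    0.2652    0.7956
  E       7.8563e-04    0.2916    0.9107
  solve Keq expr → x = 0.2652; check Q = 280.4
Then add 0.1914 M of J.
Step 2:
                  B         L         J
  I       7.8563e-04    0.2916     1.102
  C       5.9709e-04 -5.9709e-04 -0.001791
  E        0.001383     0.291       1.1
  solve Keq expr → x = -5.9709e-04; check Q = 280.4
Then add 0.5123 M of J.
Step 3:
                  B         L         J
  I        0.001383     0.291     1.613
  C        0.002859 -0.002859 -0.008577
  E        0.004242    0.2882     1.604
  solve Keq expr → x = -0.002859; check Q = 280.4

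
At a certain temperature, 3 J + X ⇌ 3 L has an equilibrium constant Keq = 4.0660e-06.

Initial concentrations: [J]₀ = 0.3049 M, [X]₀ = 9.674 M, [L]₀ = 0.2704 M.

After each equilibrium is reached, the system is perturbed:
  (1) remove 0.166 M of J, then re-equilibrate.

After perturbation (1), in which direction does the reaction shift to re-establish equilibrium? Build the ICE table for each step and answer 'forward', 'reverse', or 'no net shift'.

Q₀ = 0.0721 vs Keq = 4.0660e-06 ⇒ Q>K, reverse
Step 1:
                   J          X          L
  init        0.3049      9.674     0.2704
  Δ           0.2514    0.08381    -0.2514
  eq          0.5563      9.758    0.01897
  solve Keq expr → x = -0.08381; check Q = 4.0660e-06
Then remove 0.166 M of J.
Step 2:
                   J          X          L
  init        0.3903      9.758    0.01897
  Δ         0.005474   0.001825  -0.005474
  eq          0.3958       9.76     0.0135
  solve Keq expr → x = -0.001825; check Q = 4.0660e-06

Direction: reverse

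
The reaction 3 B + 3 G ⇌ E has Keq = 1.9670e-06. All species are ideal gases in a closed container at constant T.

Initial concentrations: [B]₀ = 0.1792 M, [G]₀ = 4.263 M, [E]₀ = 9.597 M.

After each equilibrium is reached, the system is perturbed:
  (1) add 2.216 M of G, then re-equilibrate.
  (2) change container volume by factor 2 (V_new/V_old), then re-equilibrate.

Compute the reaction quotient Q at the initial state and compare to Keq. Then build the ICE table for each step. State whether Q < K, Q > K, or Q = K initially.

Q₀ = 21.53 vs Keq = 1.9670e-06 ⇒ Q>K, reverse
Step 1:
                    B           G           E
  I            0.1792       4.263       9.597
  C             10.07       10.07      -3.357
  E             10.25       14.33        6.24
  solve Keq expr → x = -3.357; check Q = 1.9670e-06
Then add 2.216 M of G.
Step 2:
                    B           G           E
  I             10.25       16.55        6.24
  C           -0.7946     -0.7946      0.2649
  E             9.456       15.76       6.505
  solve Keq expr → x = 0.2649; check Q = 1.9670e-06
Then change container volume by factor 2 (V_new/V_old).
Step 3:
                    B           G           E
  I             4.728       7.878       3.252
  C             3.828       3.828      -1.276
  E             8.556       11.71       1.976
  solve Keq expr → x = -1.276; check Q = 1.9670e-06

Q₀ = 21.53; Q > K (proceeds reverse)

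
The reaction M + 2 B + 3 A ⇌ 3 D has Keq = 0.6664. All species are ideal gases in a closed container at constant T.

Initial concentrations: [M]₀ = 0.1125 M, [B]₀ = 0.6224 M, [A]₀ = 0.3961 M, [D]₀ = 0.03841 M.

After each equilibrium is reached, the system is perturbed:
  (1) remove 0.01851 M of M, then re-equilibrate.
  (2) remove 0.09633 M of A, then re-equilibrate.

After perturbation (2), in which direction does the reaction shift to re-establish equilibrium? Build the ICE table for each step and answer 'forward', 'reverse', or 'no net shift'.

Direction: reverse

Q₀ = 0.02092 vs Keq = 0.6664 ⇒ Q<K, forward
Step 1:
                   M          B          A          D
  I           0.1125     0.6224     0.3961    0.03841
  C         -0.01867   -0.03734   -0.05601    0.05601
  E          0.09383     0.5851     0.3401    0.09442
  solve Keq expr → x = 0.01867; check Q = 0.6664
Then remove 0.01851 M of M.
Step 2:
                   M          B          A          D
  I          0.07532     0.5851     0.3401    0.09442
  C         0.001526   0.003053   0.004579  -0.004579
  E          0.07685     0.5881     0.3447    0.08984
  solve Keq expr → x = -0.001526; check Q = 0.6664
Then remove 0.09633 M of A.
Step 3:
                   M          B          A          D
  I          0.07685     0.5881     0.2483    0.08984
  C         0.005928    0.01186    0.01778   -0.01778
  E          0.08277        0.6     0.2661    0.07206
  solve Keq expr → x = -0.005928; check Q = 0.6664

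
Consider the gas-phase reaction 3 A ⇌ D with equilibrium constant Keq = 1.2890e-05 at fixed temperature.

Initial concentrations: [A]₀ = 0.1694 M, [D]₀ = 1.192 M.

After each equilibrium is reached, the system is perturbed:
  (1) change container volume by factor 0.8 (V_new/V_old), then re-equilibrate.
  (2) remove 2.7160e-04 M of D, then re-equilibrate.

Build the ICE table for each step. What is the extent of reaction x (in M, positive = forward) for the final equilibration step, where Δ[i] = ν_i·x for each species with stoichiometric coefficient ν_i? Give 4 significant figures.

Q₀ = 245.2 vs Keq = 1.2890e-05 ⇒ Q>K, reverse
Step 1:
                    A           D
  init         0.1694       1.192
  Δ             3.574      -1.191
  eq            3.743  6.7615e-04
  solve Keq expr → x = -1.191; check Q = 1.2890e-05
Then change container volume by factor 0.8 (V_new/V_old).
Step 2:
                    A           D
  init          4.679  8.4518e-04
  Δ         -0.001423  4.7421e-04
  eq            4.678    0.001319
  solve Keq expr → x = 4.7421e-04; check Q = 1.2890e-05
Then remove 2.7160e-04 M of D.
Step 3:
                    A           D
  init          4.678    0.001048
  Δ       -8.1274e-04  2.7091e-04
  eq            4.677    0.001319
  solve Keq expr → x = 2.7091e-04; check Q = 1.2890e-05

x = 2.7091e-04 M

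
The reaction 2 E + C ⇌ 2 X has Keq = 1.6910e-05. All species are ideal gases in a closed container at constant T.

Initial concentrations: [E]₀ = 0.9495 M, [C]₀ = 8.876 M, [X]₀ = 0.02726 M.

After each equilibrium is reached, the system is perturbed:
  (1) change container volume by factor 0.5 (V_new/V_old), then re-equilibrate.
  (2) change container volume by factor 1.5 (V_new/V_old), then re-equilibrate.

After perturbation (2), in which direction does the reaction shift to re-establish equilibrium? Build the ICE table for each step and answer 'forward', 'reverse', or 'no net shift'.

Q₀ = 9.2863e-05 vs Keq = 1.6910e-05 ⇒ Q>K, reverse
Step 1:
                    E           C           X
  Initial      0.9495       8.876     0.02726
  Change      0.01543    0.007717    -0.01543
  Equil        0.9649       8.884     0.01183
  solve Keq expr → x = -0.007717; check Q = 1.6910e-05
Then change container volume by factor 0.5 (V_new/V_old).
Step 2:
                    E           C           X
  Initial        1.93       17.77     0.02365
  Change    -0.009626   -0.004813    0.009626
  Equil          1.92       17.76     0.03328
  solve Keq expr → x = 0.004813; check Q = 1.6910e-05
Then change container volume by factor 1.5 (V_new/V_old).
Step 3:
                    E           C           X
  Initial        1.28       11.84     0.02219
  Change     0.004013    0.002006   -0.004013
  Equil         1.284       11.84     0.01817
  solve Keq expr → x = -0.002006; check Q = 1.6910e-05

Direction: reverse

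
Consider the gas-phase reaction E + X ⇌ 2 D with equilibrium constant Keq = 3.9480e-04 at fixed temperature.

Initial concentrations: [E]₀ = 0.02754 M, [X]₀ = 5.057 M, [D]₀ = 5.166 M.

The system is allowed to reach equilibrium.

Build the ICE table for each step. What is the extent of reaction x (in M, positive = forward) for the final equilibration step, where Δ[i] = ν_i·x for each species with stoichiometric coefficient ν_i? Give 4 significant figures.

Q₀ = 191.6 vs Keq = 3.9480e-04 ⇒ Q>K, reverse
Step 1:
                    E           X           D
  init        0.02754       5.057       5.166
  Δ             2.539       2.539      -5.078
  eq            2.567       7.596     0.08773
  solve Keq expr → x = -2.539; check Q = 3.9480e-04

x = -2.539 M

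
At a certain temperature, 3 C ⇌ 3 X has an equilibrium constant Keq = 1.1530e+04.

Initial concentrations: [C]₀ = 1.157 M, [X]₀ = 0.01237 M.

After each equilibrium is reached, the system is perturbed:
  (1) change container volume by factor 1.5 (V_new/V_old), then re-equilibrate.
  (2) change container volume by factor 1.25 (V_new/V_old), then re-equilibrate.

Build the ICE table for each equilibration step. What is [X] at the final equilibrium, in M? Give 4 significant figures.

Q₀ = 1.2221e-06 vs Keq = 1.1530e+04 ⇒ Q<K, forward
Step 1:
                   C          X
  init         1.157    0.01237
  Δ           -1.107      1.107
  eq         0.04957       1.12
  solve Keq expr → x = 0.3691; check Q = 1.1530e+04
Then change container volume by factor 1.5 (V_new/V_old).
Step 2:
                   C          X
  init       0.03305     0.7465
  Δ                0          0
  eq         0.03305     0.7465
  solve Keq expr → x = 0; check Q = 1.1530e+04
Then change container volume by factor 1.25 (V_new/V_old).
Step 3:
                   C          X
  init       0.02644     0.5972
  Δ                0          0
  eq         0.02644     0.5972
  solve Keq expr → x = 0; check Q = 1.1530e+04

[X]_eq = 0.5972 M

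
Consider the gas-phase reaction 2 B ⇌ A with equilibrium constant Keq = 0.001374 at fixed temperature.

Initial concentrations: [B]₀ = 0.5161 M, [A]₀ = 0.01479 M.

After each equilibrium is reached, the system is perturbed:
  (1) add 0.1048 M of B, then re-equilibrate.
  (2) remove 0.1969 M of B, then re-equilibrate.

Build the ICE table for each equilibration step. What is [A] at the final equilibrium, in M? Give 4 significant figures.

[A]_eq = 2.8198e-04 M

Q₀ = 0.05553 vs Keq = 0.001374 ⇒ Q>K, reverse
Step 1:
                    B           A
  Initial      0.5161     0.01479
  Change      0.02876    -0.01438
  Equil        0.5449  4.0791e-04
  solve Keq expr → x = -0.01438; check Q = 0.001374
Then add 0.1048 M of B.
Step 2:
                    B           A
  Initial      0.6497  4.0791e-04
  Change  -3.4279e-04  1.7139e-04
  Equil        0.6493  5.7930e-04
  solve Keq expr → x = 1.7139e-04; check Q = 0.001374
Then remove 0.1969 M of B.
Step 3:
                    B           A
  Initial      0.4524  5.7930e-04
  Change   5.9465e-04 -2.9733e-04
  Equil         0.453  2.8198e-04
  solve Keq expr → x = -2.9733e-04; check Q = 0.001374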